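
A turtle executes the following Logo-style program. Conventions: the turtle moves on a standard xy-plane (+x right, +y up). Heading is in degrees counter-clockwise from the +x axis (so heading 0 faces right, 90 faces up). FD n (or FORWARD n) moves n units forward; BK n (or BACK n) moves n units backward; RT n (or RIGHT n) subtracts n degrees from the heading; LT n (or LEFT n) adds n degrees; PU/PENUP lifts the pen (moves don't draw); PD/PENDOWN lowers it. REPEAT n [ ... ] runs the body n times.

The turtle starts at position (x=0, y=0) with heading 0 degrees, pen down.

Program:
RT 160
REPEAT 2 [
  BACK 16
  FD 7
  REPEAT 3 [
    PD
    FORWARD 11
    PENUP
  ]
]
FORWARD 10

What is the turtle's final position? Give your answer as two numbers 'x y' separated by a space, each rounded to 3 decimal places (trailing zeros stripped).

Executing turtle program step by step:
Start: pos=(0,0), heading=0, pen down
RT 160: heading 0 -> 200
REPEAT 2 [
  -- iteration 1/2 --
  BK 16: (0,0) -> (15.035,5.472) [heading=200, draw]
  FD 7: (15.035,5.472) -> (8.457,3.078) [heading=200, draw]
  REPEAT 3 [
    -- iteration 1/3 --
    PD: pen down
    FD 11: (8.457,3.078) -> (-1.879,-0.684) [heading=200, draw]
    PU: pen up
    -- iteration 2/3 --
    PD: pen down
    FD 11: (-1.879,-0.684) -> (-12.216,-4.446) [heading=200, draw]
    PU: pen up
    -- iteration 3/3 --
    PD: pen down
    FD 11: (-12.216,-4.446) -> (-22.553,-8.208) [heading=200, draw]
    PU: pen up
  ]
  -- iteration 2/2 --
  BK 16: (-22.553,-8.208) -> (-7.518,-2.736) [heading=200, move]
  FD 7: (-7.518,-2.736) -> (-14.095,-5.13) [heading=200, move]
  REPEAT 3 [
    -- iteration 1/3 --
    PD: pen down
    FD 11: (-14.095,-5.13) -> (-24.432,-8.893) [heading=200, draw]
    PU: pen up
    -- iteration 2/3 --
    PD: pen down
    FD 11: (-24.432,-8.893) -> (-34.769,-12.655) [heading=200, draw]
    PU: pen up
    -- iteration 3/3 --
    PD: pen down
    FD 11: (-34.769,-12.655) -> (-45.105,-16.417) [heading=200, draw]
    PU: pen up
  ]
]
FD 10: (-45.105,-16.417) -> (-54.502,-19.837) [heading=200, move]
Final: pos=(-54.502,-19.837), heading=200, 8 segment(s) drawn

Answer: -54.502 -19.837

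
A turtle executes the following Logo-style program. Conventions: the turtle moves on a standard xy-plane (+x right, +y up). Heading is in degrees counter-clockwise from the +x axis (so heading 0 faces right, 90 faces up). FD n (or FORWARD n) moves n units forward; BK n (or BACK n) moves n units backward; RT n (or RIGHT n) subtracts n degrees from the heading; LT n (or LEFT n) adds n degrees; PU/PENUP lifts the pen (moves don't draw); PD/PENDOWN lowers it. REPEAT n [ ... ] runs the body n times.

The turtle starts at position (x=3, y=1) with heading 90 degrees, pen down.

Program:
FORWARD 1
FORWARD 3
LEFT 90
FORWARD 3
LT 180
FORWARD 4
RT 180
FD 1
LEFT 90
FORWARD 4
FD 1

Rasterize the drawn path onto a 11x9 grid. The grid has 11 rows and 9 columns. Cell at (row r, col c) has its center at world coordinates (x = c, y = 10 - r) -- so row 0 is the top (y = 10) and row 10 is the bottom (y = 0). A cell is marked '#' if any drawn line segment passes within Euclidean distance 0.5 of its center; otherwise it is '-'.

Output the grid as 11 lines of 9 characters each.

Segment 0: (3,1) -> (3,2)
Segment 1: (3,2) -> (3,5)
Segment 2: (3,5) -> (0,5)
Segment 3: (0,5) -> (4,5)
Segment 4: (4,5) -> (3,5)
Segment 5: (3,5) -> (3,1)
Segment 6: (3,1) -> (3,-0)

Answer: ---------
---------
---------
---------
---------
#####----
---#-----
---#-----
---#-----
---#-----
---#-----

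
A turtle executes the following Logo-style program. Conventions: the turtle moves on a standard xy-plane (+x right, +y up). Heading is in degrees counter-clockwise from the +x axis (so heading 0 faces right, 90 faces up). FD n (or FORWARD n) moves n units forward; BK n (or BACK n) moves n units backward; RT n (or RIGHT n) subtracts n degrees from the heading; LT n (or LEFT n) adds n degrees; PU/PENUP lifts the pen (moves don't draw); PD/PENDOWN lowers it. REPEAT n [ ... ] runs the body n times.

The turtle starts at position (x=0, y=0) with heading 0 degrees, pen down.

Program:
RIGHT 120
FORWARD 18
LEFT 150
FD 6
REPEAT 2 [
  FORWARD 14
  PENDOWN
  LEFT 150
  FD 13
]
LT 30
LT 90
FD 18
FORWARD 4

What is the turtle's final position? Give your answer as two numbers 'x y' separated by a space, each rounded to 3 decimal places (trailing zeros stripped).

Answer: -7.421 9.912

Derivation:
Executing turtle program step by step:
Start: pos=(0,0), heading=0, pen down
RT 120: heading 0 -> 240
FD 18: (0,0) -> (-9,-15.588) [heading=240, draw]
LT 150: heading 240 -> 30
FD 6: (-9,-15.588) -> (-3.804,-12.588) [heading=30, draw]
REPEAT 2 [
  -- iteration 1/2 --
  FD 14: (-3.804,-12.588) -> (8.321,-5.588) [heading=30, draw]
  PD: pen down
  LT 150: heading 30 -> 180
  FD 13: (8.321,-5.588) -> (-4.679,-5.588) [heading=180, draw]
  -- iteration 2/2 --
  FD 14: (-4.679,-5.588) -> (-18.679,-5.588) [heading=180, draw]
  PD: pen down
  LT 150: heading 180 -> 330
  FD 13: (-18.679,-5.588) -> (-7.421,-12.088) [heading=330, draw]
]
LT 30: heading 330 -> 0
LT 90: heading 0 -> 90
FD 18: (-7.421,-12.088) -> (-7.421,5.912) [heading=90, draw]
FD 4: (-7.421,5.912) -> (-7.421,9.912) [heading=90, draw]
Final: pos=(-7.421,9.912), heading=90, 8 segment(s) drawn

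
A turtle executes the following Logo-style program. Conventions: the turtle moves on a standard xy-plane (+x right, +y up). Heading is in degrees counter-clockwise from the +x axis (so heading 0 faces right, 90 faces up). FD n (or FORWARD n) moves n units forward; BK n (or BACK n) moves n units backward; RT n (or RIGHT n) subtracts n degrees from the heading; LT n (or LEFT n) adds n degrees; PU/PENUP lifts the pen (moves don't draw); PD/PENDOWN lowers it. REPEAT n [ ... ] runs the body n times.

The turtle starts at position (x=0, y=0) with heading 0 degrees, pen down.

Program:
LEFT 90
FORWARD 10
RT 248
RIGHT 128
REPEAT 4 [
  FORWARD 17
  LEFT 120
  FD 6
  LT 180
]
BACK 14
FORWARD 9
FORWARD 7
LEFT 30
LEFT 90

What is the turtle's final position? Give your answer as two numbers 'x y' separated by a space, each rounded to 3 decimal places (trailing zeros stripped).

Executing turtle program step by step:
Start: pos=(0,0), heading=0, pen down
LT 90: heading 0 -> 90
FD 10: (0,0) -> (0,10) [heading=90, draw]
RT 248: heading 90 -> 202
RT 128: heading 202 -> 74
REPEAT 4 [
  -- iteration 1/4 --
  FD 17: (0,10) -> (4.686,26.341) [heading=74, draw]
  LT 120: heading 74 -> 194
  FD 6: (4.686,26.341) -> (-1.136,24.89) [heading=194, draw]
  LT 180: heading 194 -> 14
  -- iteration 2/4 --
  FD 17: (-1.136,24.89) -> (15.359,29.003) [heading=14, draw]
  LT 120: heading 14 -> 134
  FD 6: (15.359,29.003) -> (11.191,33.319) [heading=134, draw]
  LT 180: heading 134 -> 314
  -- iteration 3/4 --
  FD 17: (11.191,33.319) -> (23,21.09) [heading=314, draw]
  LT 120: heading 314 -> 74
  FD 6: (23,21.09) -> (24.654,26.857) [heading=74, draw]
  LT 180: heading 74 -> 254
  -- iteration 4/4 --
  FD 17: (24.654,26.857) -> (19.968,10.516) [heading=254, draw]
  LT 120: heading 254 -> 14
  FD 6: (19.968,10.516) -> (25.79,11.968) [heading=14, draw]
  LT 180: heading 14 -> 194
]
BK 14: (25.79,11.968) -> (39.374,15.354) [heading=194, draw]
FD 9: (39.374,15.354) -> (30.642,13.177) [heading=194, draw]
FD 7: (30.642,13.177) -> (23.85,11.484) [heading=194, draw]
LT 30: heading 194 -> 224
LT 90: heading 224 -> 314
Final: pos=(23.85,11.484), heading=314, 12 segment(s) drawn

Answer: 23.85 11.484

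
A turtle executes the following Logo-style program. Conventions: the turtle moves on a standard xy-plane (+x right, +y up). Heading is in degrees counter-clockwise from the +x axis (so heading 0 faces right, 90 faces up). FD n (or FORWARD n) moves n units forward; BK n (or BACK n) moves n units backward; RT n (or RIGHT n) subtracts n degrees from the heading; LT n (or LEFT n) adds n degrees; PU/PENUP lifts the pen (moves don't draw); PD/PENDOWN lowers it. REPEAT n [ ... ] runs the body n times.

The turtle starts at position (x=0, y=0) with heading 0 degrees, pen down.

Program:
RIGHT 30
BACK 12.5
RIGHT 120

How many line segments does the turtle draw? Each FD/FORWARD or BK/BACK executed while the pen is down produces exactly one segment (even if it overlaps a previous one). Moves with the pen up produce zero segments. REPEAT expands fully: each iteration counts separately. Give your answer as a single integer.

Executing turtle program step by step:
Start: pos=(0,0), heading=0, pen down
RT 30: heading 0 -> 330
BK 12.5: (0,0) -> (-10.825,6.25) [heading=330, draw]
RT 120: heading 330 -> 210
Final: pos=(-10.825,6.25), heading=210, 1 segment(s) drawn
Segments drawn: 1

Answer: 1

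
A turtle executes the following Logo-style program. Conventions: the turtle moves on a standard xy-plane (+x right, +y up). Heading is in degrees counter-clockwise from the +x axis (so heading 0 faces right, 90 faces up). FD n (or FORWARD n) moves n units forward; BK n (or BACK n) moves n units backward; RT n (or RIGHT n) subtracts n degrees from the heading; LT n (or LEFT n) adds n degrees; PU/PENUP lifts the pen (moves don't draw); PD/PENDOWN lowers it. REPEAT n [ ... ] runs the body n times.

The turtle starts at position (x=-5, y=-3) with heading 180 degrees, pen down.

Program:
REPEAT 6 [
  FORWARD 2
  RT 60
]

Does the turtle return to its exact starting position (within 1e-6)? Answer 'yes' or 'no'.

Answer: yes

Derivation:
Executing turtle program step by step:
Start: pos=(-5,-3), heading=180, pen down
REPEAT 6 [
  -- iteration 1/6 --
  FD 2: (-5,-3) -> (-7,-3) [heading=180, draw]
  RT 60: heading 180 -> 120
  -- iteration 2/6 --
  FD 2: (-7,-3) -> (-8,-1.268) [heading=120, draw]
  RT 60: heading 120 -> 60
  -- iteration 3/6 --
  FD 2: (-8,-1.268) -> (-7,0.464) [heading=60, draw]
  RT 60: heading 60 -> 0
  -- iteration 4/6 --
  FD 2: (-7,0.464) -> (-5,0.464) [heading=0, draw]
  RT 60: heading 0 -> 300
  -- iteration 5/6 --
  FD 2: (-5,0.464) -> (-4,-1.268) [heading=300, draw]
  RT 60: heading 300 -> 240
  -- iteration 6/6 --
  FD 2: (-4,-1.268) -> (-5,-3) [heading=240, draw]
  RT 60: heading 240 -> 180
]
Final: pos=(-5,-3), heading=180, 6 segment(s) drawn

Start position: (-5, -3)
Final position: (-5, -3)
Distance = 0; < 1e-6 -> CLOSED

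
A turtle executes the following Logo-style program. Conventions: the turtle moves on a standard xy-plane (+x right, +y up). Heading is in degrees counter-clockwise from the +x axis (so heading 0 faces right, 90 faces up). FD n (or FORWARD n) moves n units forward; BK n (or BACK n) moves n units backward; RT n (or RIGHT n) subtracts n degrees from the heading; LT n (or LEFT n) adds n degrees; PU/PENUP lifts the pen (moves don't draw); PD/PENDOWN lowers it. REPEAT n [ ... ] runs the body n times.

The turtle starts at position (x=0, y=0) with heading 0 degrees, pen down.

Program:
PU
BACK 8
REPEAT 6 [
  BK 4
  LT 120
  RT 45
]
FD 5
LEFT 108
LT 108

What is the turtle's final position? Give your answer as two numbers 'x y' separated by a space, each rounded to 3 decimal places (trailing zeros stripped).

Answer: -12.606 4.394

Derivation:
Executing turtle program step by step:
Start: pos=(0,0), heading=0, pen down
PU: pen up
BK 8: (0,0) -> (-8,0) [heading=0, move]
REPEAT 6 [
  -- iteration 1/6 --
  BK 4: (-8,0) -> (-12,0) [heading=0, move]
  LT 120: heading 0 -> 120
  RT 45: heading 120 -> 75
  -- iteration 2/6 --
  BK 4: (-12,0) -> (-13.035,-3.864) [heading=75, move]
  LT 120: heading 75 -> 195
  RT 45: heading 195 -> 150
  -- iteration 3/6 --
  BK 4: (-13.035,-3.864) -> (-9.571,-5.864) [heading=150, move]
  LT 120: heading 150 -> 270
  RT 45: heading 270 -> 225
  -- iteration 4/6 --
  BK 4: (-9.571,-5.864) -> (-6.743,-3.035) [heading=225, move]
  LT 120: heading 225 -> 345
  RT 45: heading 345 -> 300
  -- iteration 5/6 --
  BK 4: (-6.743,-3.035) -> (-8.743,0.429) [heading=300, move]
  LT 120: heading 300 -> 60
  RT 45: heading 60 -> 15
  -- iteration 6/6 --
  BK 4: (-8.743,0.429) -> (-12.606,-0.606) [heading=15, move]
  LT 120: heading 15 -> 135
  RT 45: heading 135 -> 90
]
FD 5: (-12.606,-0.606) -> (-12.606,4.394) [heading=90, move]
LT 108: heading 90 -> 198
LT 108: heading 198 -> 306
Final: pos=(-12.606,4.394), heading=306, 0 segment(s) drawn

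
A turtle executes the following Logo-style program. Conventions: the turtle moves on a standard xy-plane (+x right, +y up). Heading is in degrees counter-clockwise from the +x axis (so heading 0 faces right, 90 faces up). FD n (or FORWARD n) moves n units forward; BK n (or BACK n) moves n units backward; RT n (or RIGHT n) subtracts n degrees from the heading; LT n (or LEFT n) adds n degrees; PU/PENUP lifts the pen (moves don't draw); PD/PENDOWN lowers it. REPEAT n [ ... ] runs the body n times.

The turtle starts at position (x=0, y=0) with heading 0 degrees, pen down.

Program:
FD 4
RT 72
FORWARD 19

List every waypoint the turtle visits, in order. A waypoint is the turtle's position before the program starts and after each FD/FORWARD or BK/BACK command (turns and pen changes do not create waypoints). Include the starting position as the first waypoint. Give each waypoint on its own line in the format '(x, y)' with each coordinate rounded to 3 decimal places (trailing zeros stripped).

Answer: (0, 0)
(4, 0)
(9.871, -18.07)

Derivation:
Executing turtle program step by step:
Start: pos=(0,0), heading=0, pen down
FD 4: (0,0) -> (4,0) [heading=0, draw]
RT 72: heading 0 -> 288
FD 19: (4,0) -> (9.871,-18.07) [heading=288, draw]
Final: pos=(9.871,-18.07), heading=288, 2 segment(s) drawn
Waypoints (3 total):
(0, 0)
(4, 0)
(9.871, -18.07)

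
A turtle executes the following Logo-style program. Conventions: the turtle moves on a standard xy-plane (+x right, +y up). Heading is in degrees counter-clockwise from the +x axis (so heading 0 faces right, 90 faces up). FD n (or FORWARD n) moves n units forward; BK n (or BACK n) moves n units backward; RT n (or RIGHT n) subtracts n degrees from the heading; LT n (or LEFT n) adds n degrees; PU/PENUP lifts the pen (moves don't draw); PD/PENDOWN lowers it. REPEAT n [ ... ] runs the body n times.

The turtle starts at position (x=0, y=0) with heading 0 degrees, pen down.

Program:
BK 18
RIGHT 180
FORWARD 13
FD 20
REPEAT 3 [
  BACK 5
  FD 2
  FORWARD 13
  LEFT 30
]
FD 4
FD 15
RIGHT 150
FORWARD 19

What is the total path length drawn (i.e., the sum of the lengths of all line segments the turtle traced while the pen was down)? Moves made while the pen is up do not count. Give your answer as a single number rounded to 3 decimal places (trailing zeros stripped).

Executing turtle program step by step:
Start: pos=(0,0), heading=0, pen down
BK 18: (0,0) -> (-18,0) [heading=0, draw]
RT 180: heading 0 -> 180
FD 13: (-18,0) -> (-31,0) [heading=180, draw]
FD 20: (-31,0) -> (-51,0) [heading=180, draw]
REPEAT 3 [
  -- iteration 1/3 --
  BK 5: (-51,0) -> (-46,0) [heading=180, draw]
  FD 2: (-46,0) -> (-48,0) [heading=180, draw]
  FD 13: (-48,0) -> (-61,0) [heading=180, draw]
  LT 30: heading 180 -> 210
  -- iteration 2/3 --
  BK 5: (-61,0) -> (-56.67,2.5) [heading=210, draw]
  FD 2: (-56.67,2.5) -> (-58.402,1.5) [heading=210, draw]
  FD 13: (-58.402,1.5) -> (-69.66,-5) [heading=210, draw]
  LT 30: heading 210 -> 240
  -- iteration 3/3 --
  BK 5: (-69.66,-5) -> (-67.16,-0.67) [heading=240, draw]
  FD 2: (-67.16,-0.67) -> (-68.16,-2.402) [heading=240, draw]
  FD 13: (-68.16,-2.402) -> (-74.66,-13.66) [heading=240, draw]
  LT 30: heading 240 -> 270
]
FD 4: (-74.66,-13.66) -> (-74.66,-17.66) [heading=270, draw]
FD 15: (-74.66,-17.66) -> (-74.66,-32.66) [heading=270, draw]
RT 150: heading 270 -> 120
FD 19: (-74.66,-32.66) -> (-84.16,-16.206) [heading=120, draw]
Final: pos=(-84.16,-16.206), heading=120, 15 segment(s) drawn

Segment lengths:
  seg 1: (0,0) -> (-18,0), length = 18
  seg 2: (-18,0) -> (-31,0), length = 13
  seg 3: (-31,0) -> (-51,0), length = 20
  seg 4: (-51,0) -> (-46,0), length = 5
  seg 5: (-46,0) -> (-48,0), length = 2
  seg 6: (-48,0) -> (-61,0), length = 13
  seg 7: (-61,0) -> (-56.67,2.5), length = 5
  seg 8: (-56.67,2.5) -> (-58.402,1.5), length = 2
  seg 9: (-58.402,1.5) -> (-69.66,-5), length = 13
  seg 10: (-69.66,-5) -> (-67.16,-0.67), length = 5
  seg 11: (-67.16,-0.67) -> (-68.16,-2.402), length = 2
  seg 12: (-68.16,-2.402) -> (-74.66,-13.66), length = 13
  seg 13: (-74.66,-13.66) -> (-74.66,-17.66), length = 4
  seg 14: (-74.66,-17.66) -> (-74.66,-32.66), length = 15
  seg 15: (-74.66,-32.66) -> (-84.16,-16.206), length = 19
Total = 149

Answer: 149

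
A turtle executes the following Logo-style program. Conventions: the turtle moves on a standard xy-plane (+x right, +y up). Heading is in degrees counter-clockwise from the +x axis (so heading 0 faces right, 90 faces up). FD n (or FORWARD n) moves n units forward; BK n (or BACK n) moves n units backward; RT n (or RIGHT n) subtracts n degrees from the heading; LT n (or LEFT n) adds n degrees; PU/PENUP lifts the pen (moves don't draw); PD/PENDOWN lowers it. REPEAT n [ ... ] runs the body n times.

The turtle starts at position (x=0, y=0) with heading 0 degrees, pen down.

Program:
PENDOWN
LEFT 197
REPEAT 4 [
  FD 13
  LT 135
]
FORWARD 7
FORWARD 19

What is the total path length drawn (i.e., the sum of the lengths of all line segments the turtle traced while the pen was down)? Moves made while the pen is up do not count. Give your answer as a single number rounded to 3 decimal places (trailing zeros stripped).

Executing turtle program step by step:
Start: pos=(0,0), heading=0, pen down
PD: pen down
LT 197: heading 0 -> 197
REPEAT 4 [
  -- iteration 1/4 --
  FD 13: (0,0) -> (-12.432,-3.801) [heading=197, draw]
  LT 135: heading 197 -> 332
  -- iteration 2/4 --
  FD 13: (-12.432,-3.801) -> (-0.954,-9.904) [heading=332, draw]
  LT 135: heading 332 -> 107
  -- iteration 3/4 --
  FD 13: (-0.954,-9.904) -> (-4.754,2.528) [heading=107, draw]
  LT 135: heading 107 -> 242
  -- iteration 4/4 --
  FD 13: (-4.754,2.528) -> (-10.858,-8.95) [heading=242, draw]
  LT 135: heading 242 -> 17
]
FD 7: (-10.858,-8.95) -> (-4.163,-6.904) [heading=17, draw]
FD 19: (-4.163,-6.904) -> (14.006,-1.349) [heading=17, draw]
Final: pos=(14.006,-1.349), heading=17, 6 segment(s) drawn

Segment lengths:
  seg 1: (0,0) -> (-12.432,-3.801), length = 13
  seg 2: (-12.432,-3.801) -> (-0.954,-9.904), length = 13
  seg 3: (-0.954,-9.904) -> (-4.754,2.528), length = 13
  seg 4: (-4.754,2.528) -> (-10.858,-8.95), length = 13
  seg 5: (-10.858,-8.95) -> (-4.163,-6.904), length = 7
  seg 6: (-4.163,-6.904) -> (14.006,-1.349), length = 19
Total = 78

Answer: 78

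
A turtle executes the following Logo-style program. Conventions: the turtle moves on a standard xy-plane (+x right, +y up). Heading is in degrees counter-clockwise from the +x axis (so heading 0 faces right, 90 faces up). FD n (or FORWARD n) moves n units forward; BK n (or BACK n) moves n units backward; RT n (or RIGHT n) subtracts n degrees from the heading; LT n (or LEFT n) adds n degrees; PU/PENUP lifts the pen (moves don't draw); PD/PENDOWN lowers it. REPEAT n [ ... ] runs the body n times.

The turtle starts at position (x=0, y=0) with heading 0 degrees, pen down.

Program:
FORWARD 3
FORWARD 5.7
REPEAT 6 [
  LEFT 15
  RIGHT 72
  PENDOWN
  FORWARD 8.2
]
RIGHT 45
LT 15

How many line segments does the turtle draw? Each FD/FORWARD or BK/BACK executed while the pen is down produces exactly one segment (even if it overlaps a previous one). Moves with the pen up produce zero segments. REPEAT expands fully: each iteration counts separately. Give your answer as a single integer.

Answer: 8

Derivation:
Executing turtle program step by step:
Start: pos=(0,0), heading=0, pen down
FD 3: (0,0) -> (3,0) [heading=0, draw]
FD 5.7: (3,0) -> (8.7,0) [heading=0, draw]
REPEAT 6 [
  -- iteration 1/6 --
  LT 15: heading 0 -> 15
  RT 72: heading 15 -> 303
  PD: pen down
  FD 8.2: (8.7,0) -> (13.166,-6.877) [heading=303, draw]
  -- iteration 2/6 --
  LT 15: heading 303 -> 318
  RT 72: heading 318 -> 246
  PD: pen down
  FD 8.2: (13.166,-6.877) -> (9.831,-14.368) [heading=246, draw]
  -- iteration 3/6 --
  LT 15: heading 246 -> 261
  RT 72: heading 261 -> 189
  PD: pen down
  FD 8.2: (9.831,-14.368) -> (1.732,-15.651) [heading=189, draw]
  -- iteration 4/6 --
  LT 15: heading 189 -> 204
  RT 72: heading 204 -> 132
  PD: pen down
  FD 8.2: (1.732,-15.651) -> (-3.755,-9.557) [heading=132, draw]
  -- iteration 5/6 --
  LT 15: heading 132 -> 147
  RT 72: heading 147 -> 75
  PD: pen down
  FD 8.2: (-3.755,-9.557) -> (-1.633,-1.637) [heading=75, draw]
  -- iteration 6/6 --
  LT 15: heading 75 -> 90
  RT 72: heading 90 -> 18
  PD: pen down
  FD 8.2: (-1.633,-1.637) -> (6.166,0.897) [heading=18, draw]
]
RT 45: heading 18 -> 333
LT 15: heading 333 -> 348
Final: pos=(6.166,0.897), heading=348, 8 segment(s) drawn
Segments drawn: 8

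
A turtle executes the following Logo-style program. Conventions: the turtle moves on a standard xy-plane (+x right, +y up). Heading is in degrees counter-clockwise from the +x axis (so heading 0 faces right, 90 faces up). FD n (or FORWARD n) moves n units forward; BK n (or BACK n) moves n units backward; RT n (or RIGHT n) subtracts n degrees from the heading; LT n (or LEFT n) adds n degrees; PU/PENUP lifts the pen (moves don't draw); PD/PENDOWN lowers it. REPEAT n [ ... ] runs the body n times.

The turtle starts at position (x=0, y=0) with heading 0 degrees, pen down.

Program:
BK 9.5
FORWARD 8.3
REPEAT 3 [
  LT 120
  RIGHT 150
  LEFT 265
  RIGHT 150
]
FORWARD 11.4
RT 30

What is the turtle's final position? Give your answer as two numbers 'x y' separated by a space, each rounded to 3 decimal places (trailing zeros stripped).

Executing turtle program step by step:
Start: pos=(0,0), heading=0, pen down
BK 9.5: (0,0) -> (-9.5,0) [heading=0, draw]
FD 8.3: (-9.5,0) -> (-1.2,0) [heading=0, draw]
REPEAT 3 [
  -- iteration 1/3 --
  LT 120: heading 0 -> 120
  RT 150: heading 120 -> 330
  LT 265: heading 330 -> 235
  RT 150: heading 235 -> 85
  -- iteration 2/3 --
  LT 120: heading 85 -> 205
  RT 150: heading 205 -> 55
  LT 265: heading 55 -> 320
  RT 150: heading 320 -> 170
  -- iteration 3/3 --
  LT 120: heading 170 -> 290
  RT 150: heading 290 -> 140
  LT 265: heading 140 -> 45
  RT 150: heading 45 -> 255
]
FD 11.4: (-1.2,0) -> (-4.151,-11.012) [heading=255, draw]
RT 30: heading 255 -> 225
Final: pos=(-4.151,-11.012), heading=225, 3 segment(s) drawn

Answer: -4.151 -11.012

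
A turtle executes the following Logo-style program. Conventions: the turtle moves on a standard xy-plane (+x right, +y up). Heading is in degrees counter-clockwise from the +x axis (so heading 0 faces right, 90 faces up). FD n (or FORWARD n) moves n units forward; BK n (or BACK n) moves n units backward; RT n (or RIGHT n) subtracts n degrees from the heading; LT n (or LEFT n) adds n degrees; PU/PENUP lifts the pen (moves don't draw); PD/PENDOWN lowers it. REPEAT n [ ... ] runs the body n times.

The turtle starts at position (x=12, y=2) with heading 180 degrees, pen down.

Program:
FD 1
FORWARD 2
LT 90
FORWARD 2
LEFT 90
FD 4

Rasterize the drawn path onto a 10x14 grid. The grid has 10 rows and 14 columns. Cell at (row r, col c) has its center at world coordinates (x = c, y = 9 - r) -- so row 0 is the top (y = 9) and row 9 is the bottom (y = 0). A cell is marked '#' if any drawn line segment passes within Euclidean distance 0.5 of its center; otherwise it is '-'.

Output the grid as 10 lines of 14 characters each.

Segment 0: (12,2) -> (11,2)
Segment 1: (11,2) -> (9,2)
Segment 2: (9,2) -> (9,0)
Segment 3: (9,0) -> (13,-0)

Answer: --------------
--------------
--------------
--------------
--------------
--------------
--------------
---------####-
---------#----
---------#####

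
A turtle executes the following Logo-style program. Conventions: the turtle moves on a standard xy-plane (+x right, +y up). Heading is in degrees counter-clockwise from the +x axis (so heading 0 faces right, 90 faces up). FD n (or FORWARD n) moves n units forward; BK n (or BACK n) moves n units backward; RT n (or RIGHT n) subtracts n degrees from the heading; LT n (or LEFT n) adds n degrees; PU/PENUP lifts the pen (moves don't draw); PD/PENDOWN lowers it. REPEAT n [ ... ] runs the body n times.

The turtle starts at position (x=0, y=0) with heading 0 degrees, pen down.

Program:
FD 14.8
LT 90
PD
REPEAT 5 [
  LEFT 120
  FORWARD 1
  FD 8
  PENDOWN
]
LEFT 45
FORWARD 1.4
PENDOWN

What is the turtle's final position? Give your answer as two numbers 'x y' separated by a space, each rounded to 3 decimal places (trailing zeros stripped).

Answer: 16.152 -8.638

Derivation:
Executing turtle program step by step:
Start: pos=(0,0), heading=0, pen down
FD 14.8: (0,0) -> (14.8,0) [heading=0, draw]
LT 90: heading 0 -> 90
PD: pen down
REPEAT 5 [
  -- iteration 1/5 --
  LT 120: heading 90 -> 210
  FD 1: (14.8,0) -> (13.934,-0.5) [heading=210, draw]
  FD 8: (13.934,-0.5) -> (7.006,-4.5) [heading=210, draw]
  PD: pen down
  -- iteration 2/5 --
  LT 120: heading 210 -> 330
  FD 1: (7.006,-4.5) -> (7.872,-5) [heading=330, draw]
  FD 8: (7.872,-5) -> (14.8,-9) [heading=330, draw]
  PD: pen down
  -- iteration 3/5 --
  LT 120: heading 330 -> 90
  FD 1: (14.8,-9) -> (14.8,-8) [heading=90, draw]
  FD 8: (14.8,-8) -> (14.8,0) [heading=90, draw]
  PD: pen down
  -- iteration 4/5 --
  LT 120: heading 90 -> 210
  FD 1: (14.8,0) -> (13.934,-0.5) [heading=210, draw]
  FD 8: (13.934,-0.5) -> (7.006,-4.5) [heading=210, draw]
  PD: pen down
  -- iteration 5/5 --
  LT 120: heading 210 -> 330
  FD 1: (7.006,-4.5) -> (7.872,-5) [heading=330, draw]
  FD 8: (7.872,-5) -> (14.8,-9) [heading=330, draw]
  PD: pen down
]
LT 45: heading 330 -> 15
FD 1.4: (14.8,-9) -> (16.152,-8.638) [heading=15, draw]
PD: pen down
Final: pos=(16.152,-8.638), heading=15, 12 segment(s) drawn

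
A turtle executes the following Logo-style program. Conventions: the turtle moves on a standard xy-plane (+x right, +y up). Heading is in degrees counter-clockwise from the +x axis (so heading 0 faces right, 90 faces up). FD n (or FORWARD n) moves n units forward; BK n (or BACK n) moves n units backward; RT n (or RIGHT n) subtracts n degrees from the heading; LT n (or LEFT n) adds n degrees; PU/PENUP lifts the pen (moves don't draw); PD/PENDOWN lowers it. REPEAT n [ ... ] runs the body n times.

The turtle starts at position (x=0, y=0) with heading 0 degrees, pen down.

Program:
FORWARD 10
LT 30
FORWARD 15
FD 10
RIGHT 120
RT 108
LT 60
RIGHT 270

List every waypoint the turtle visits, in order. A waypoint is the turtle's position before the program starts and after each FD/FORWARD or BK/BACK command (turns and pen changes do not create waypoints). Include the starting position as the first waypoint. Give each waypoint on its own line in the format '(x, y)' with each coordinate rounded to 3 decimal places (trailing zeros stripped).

Executing turtle program step by step:
Start: pos=(0,0), heading=0, pen down
FD 10: (0,0) -> (10,0) [heading=0, draw]
LT 30: heading 0 -> 30
FD 15: (10,0) -> (22.99,7.5) [heading=30, draw]
FD 10: (22.99,7.5) -> (31.651,12.5) [heading=30, draw]
RT 120: heading 30 -> 270
RT 108: heading 270 -> 162
LT 60: heading 162 -> 222
RT 270: heading 222 -> 312
Final: pos=(31.651,12.5), heading=312, 3 segment(s) drawn
Waypoints (4 total):
(0, 0)
(10, 0)
(22.99, 7.5)
(31.651, 12.5)

Answer: (0, 0)
(10, 0)
(22.99, 7.5)
(31.651, 12.5)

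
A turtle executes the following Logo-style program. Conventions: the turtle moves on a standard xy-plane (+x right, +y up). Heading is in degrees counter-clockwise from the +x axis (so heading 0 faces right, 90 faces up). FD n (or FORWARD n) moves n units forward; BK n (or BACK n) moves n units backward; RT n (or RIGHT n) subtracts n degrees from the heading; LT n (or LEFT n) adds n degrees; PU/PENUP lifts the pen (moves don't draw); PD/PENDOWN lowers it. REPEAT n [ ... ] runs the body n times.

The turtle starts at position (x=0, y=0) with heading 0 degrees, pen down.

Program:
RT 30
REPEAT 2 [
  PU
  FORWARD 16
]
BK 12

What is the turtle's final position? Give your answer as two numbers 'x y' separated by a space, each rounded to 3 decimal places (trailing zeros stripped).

Answer: 17.321 -10

Derivation:
Executing turtle program step by step:
Start: pos=(0,0), heading=0, pen down
RT 30: heading 0 -> 330
REPEAT 2 [
  -- iteration 1/2 --
  PU: pen up
  FD 16: (0,0) -> (13.856,-8) [heading=330, move]
  -- iteration 2/2 --
  PU: pen up
  FD 16: (13.856,-8) -> (27.713,-16) [heading=330, move]
]
BK 12: (27.713,-16) -> (17.321,-10) [heading=330, move]
Final: pos=(17.321,-10), heading=330, 0 segment(s) drawn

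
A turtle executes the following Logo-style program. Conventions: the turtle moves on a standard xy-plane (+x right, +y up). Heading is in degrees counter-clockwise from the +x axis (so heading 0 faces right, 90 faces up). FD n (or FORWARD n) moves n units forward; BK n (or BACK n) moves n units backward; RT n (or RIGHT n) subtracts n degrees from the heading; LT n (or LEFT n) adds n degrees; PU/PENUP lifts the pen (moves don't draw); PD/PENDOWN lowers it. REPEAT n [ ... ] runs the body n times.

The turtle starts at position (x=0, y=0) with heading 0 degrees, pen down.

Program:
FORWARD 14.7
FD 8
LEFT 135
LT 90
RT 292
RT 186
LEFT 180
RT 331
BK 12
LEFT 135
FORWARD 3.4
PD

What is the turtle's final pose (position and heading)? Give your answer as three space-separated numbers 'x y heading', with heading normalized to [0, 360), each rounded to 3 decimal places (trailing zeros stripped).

Executing turtle program step by step:
Start: pos=(0,0), heading=0, pen down
FD 14.7: (0,0) -> (14.7,0) [heading=0, draw]
FD 8: (14.7,0) -> (22.7,0) [heading=0, draw]
LT 135: heading 0 -> 135
LT 90: heading 135 -> 225
RT 292: heading 225 -> 293
RT 186: heading 293 -> 107
LT 180: heading 107 -> 287
RT 331: heading 287 -> 316
BK 12: (22.7,0) -> (14.068,8.336) [heading=316, draw]
LT 135: heading 316 -> 91
FD 3.4: (14.068,8.336) -> (14.009,11.735) [heading=91, draw]
PD: pen down
Final: pos=(14.009,11.735), heading=91, 4 segment(s) drawn

Answer: 14.009 11.735 91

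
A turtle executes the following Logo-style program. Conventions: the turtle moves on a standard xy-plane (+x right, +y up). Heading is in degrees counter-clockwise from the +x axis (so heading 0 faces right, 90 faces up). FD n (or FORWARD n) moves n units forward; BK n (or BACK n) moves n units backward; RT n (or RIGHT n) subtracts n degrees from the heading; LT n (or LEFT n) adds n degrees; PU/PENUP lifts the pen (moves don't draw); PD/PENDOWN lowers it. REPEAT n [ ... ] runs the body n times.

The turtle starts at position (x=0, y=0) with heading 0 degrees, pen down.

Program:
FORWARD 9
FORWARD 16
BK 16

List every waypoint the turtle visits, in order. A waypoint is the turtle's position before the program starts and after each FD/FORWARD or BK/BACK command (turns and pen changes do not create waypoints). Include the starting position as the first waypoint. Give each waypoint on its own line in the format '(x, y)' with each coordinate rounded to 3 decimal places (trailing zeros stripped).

Answer: (0, 0)
(9, 0)
(25, 0)
(9, 0)

Derivation:
Executing turtle program step by step:
Start: pos=(0,0), heading=0, pen down
FD 9: (0,0) -> (9,0) [heading=0, draw]
FD 16: (9,0) -> (25,0) [heading=0, draw]
BK 16: (25,0) -> (9,0) [heading=0, draw]
Final: pos=(9,0), heading=0, 3 segment(s) drawn
Waypoints (4 total):
(0, 0)
(9, 0)
(25, 0)
(9, 0)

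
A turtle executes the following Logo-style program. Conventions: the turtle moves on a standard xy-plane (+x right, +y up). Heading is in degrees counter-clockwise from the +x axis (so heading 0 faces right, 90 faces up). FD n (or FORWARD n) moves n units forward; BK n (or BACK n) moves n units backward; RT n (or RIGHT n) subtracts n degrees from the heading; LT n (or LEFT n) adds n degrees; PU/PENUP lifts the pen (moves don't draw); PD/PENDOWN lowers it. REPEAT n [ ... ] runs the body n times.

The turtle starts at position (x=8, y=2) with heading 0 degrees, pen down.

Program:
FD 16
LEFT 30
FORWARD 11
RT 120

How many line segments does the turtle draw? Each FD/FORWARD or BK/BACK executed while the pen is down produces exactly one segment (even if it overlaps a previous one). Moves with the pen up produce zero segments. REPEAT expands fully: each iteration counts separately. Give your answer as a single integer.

Executing turtle program step by step:
Start: pos=(8,2), heading=0, pen down
FD 16: (8,2) -> (24,2) [heading=0, draw]
LT 30: heading 0 -> 30
FD 11: (24,2) -> (33.526,7.5) [heading=30, draw]
RT 120: heading 30 -> 270
Final: pos=(33.526,7.5), heading=270, 2 segment(s) drawn
Segments drawn: 2

Answer: 2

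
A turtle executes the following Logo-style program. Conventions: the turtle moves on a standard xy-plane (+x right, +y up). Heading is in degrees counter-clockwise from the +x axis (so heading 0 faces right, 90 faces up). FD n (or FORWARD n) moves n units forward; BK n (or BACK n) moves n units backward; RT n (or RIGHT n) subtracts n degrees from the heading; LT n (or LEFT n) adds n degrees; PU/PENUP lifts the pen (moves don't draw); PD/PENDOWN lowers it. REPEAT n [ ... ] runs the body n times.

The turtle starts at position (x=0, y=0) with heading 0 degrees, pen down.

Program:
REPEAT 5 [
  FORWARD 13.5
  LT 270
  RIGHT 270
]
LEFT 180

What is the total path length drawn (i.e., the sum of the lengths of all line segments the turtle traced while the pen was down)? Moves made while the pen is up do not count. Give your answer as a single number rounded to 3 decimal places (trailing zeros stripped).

Answer: 67.5

Derivation:
Executing turtle program step by step:
Start: pos=(0,0), heading=0, pen down
REPEAT 5 [
  -- iteration 1/5 --
  FD 13.5: (0,0) -> (13.5,0) [heading=0, draw]
  LT 270: heading 0 -> 270
  RT 270: heading 270 -> 0
  -- iteration 2/5 --
  FD 13.5: (13.5,0) -> (27,0) [heading=0, draw]
  LT 270: heading 0 -> 270
  RT 270: heading 270 -> 0
  -- iteration 3/5 --
  FD 13.5: (27,0) -> (40.5,0) [heading=0, draw]
  LT 270: heading 0 -> 270
  RT 270: heading 270 -> 0
  -- iteration 4/5 --
  FD 13.5: (40.5,0) -> (54,0) [heading=0, draw]
  LT 270: heading 0 -> 270
  RT 270: heading 270 -> 0
  -- iteration 5/5 --
  FD 13.5: (54,0) -> (67.5,0) [heading=0, draw]
  LT 270: heading 0 -> 270
  RT 270: heading 270 -> 0
]
LT 180: heading 0 -> 180
Final: pos=(67.5,0), heading=180, 5 segment(s) drawn

Segment lengths:
  seg 1: (0,0) -> (13.5,0), length = 13.5
  seg 2: (13.5,0) -> (27,0), length = 13.5
  seg 3: (27,0) -> (40.5,0), length = 13.5
  seg 4: (40.5,0) -> (54,0), length = 13.5
  seg 5: (54,0) -> (67.5,0), length = 13.5
Total = 67.5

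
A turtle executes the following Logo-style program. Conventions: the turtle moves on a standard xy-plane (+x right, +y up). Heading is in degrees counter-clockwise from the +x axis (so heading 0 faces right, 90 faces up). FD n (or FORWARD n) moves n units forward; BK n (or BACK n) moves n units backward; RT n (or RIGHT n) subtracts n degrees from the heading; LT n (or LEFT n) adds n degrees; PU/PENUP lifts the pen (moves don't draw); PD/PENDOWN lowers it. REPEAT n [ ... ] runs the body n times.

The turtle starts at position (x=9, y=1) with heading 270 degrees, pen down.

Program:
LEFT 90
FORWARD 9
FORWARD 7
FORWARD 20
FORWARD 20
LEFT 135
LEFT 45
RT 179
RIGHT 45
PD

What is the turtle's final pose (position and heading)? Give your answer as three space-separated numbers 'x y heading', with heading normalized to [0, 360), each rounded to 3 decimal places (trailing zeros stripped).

Answer: 65 1 316

Derivation:
Executing turtle program step by step:
Start: pos=(9,1), heading=270, pen down
LT 90: heading 270 -> 0
FD 9: (9,1) -> (18,1) [heading=0, draw]
FD 7: (18,1) -> (25,1) [heading=0, draw]
FD 20: (25,1) -> (45,1) [heading=0, draw]
FD 20: (45,1) -> (65,1) [heading=0, draw]
LT 135: heading 0 -> 135
LT 45: heading 135 -> 180
RT 179: heading 180 -> 1
RT 45: heading 1 -> 316
PD: pen down
Final: pos=(65,1), heading=316, 4 segment(s) drawn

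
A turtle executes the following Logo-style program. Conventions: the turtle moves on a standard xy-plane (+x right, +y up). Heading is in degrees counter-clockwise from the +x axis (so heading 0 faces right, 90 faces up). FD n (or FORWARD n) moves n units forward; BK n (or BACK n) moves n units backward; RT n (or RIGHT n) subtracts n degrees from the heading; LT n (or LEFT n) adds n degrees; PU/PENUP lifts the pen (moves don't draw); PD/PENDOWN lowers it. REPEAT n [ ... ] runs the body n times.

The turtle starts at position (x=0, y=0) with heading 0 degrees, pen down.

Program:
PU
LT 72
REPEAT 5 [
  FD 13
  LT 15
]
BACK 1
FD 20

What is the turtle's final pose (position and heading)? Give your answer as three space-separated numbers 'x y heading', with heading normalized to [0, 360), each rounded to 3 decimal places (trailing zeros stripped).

Answer: -28.541 69.654 147

Derivation:
Executing turtle program step by step:
Start: pos=(0,0), heading=0, pen down
PU: pen up
LT 72: heading 0 -> 72
REPEAT 5 [
  -- iteration 1/5 --
  FD 13: (0,0) -> (4.017,12.364) [heading=72, move]
  LT 15: heading 72 -> 87
  -- iteration 2/5 --
  FD 13: (4.017,12.364) -> (4.698,25.346) [heading=87, move]
  LT 15: heading 87 -> 102
  -- iteration 3/5 --
  FD 13: (4.698,25.346) -> (1.995,38.062) [heading=102, move]
  LT 15: heading 102 -> 117
  -- iteration 4/5 --
  FD 13: (1.995,38.062) -> (-3.907,49.645) [heading=117, move]
  LT 15: heading 117 -> 132
  -- iteration 5/5 --
  FD 13: (-3.907,49.645) -> (-12.606,59.306) [heading=132, move]
  LT 15: heading 132 -> 147
]
BK 1: (-12.606,59.306) -> (-11.767,58.761) [heading=147, move]
FD 20: (-11.767,58.761) -> (-28.541,69.654) [heading=147, move]
Final: pos=(-28.541,69.654), heading=147, 0 segment(s) drawn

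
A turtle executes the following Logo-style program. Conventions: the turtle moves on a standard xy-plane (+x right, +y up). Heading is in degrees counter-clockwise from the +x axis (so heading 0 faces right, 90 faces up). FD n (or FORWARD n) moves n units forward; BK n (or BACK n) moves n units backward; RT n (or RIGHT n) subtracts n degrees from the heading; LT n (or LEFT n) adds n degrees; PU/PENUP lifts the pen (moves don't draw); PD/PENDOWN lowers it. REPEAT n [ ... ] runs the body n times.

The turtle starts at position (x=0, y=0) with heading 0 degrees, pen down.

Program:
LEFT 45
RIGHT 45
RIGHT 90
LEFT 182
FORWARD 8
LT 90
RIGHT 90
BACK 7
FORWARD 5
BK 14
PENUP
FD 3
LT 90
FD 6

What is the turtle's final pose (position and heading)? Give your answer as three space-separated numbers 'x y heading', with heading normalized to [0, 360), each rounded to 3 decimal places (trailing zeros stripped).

Answer: -5.822 -5.206 182

Derivation:
Executing turtle program step by step:
Start: pos=(0,0), heading=0, pen down
LT 45: heading 0 -> 45
RT 45: heading 45 -> 0
RT 90: heading 0 -> 270
LT 182: heading 270 -> 92
FD 8: (0,0) -> (-0.279,7.995) [heading=92, draw]
LT 90: heading 92 -> 182
RT 90: heading 182 -> 92
BK 7: (-0.279,7.995) -> (-0.035,0.999) [heading=92, draw]
FD 5: (-0.035,0.999) -> (-0.209,5.996) [heading=92, draw]
BK 14: (-0.209,5.996) -> (0.279,-7.995) [heading=92, draw]
PU: pen up
FD 3: (0.279,-7.995) -> (0.174,-4.997) [heading=92, move]
LT 90: heading 92 -> 182
FD 6: (0.174,-4.997) -> (-5.822,-5.206) [heading=182, move]
Final: pos=(-5.822,-5.206), heading=182, 4 segment(s) drawn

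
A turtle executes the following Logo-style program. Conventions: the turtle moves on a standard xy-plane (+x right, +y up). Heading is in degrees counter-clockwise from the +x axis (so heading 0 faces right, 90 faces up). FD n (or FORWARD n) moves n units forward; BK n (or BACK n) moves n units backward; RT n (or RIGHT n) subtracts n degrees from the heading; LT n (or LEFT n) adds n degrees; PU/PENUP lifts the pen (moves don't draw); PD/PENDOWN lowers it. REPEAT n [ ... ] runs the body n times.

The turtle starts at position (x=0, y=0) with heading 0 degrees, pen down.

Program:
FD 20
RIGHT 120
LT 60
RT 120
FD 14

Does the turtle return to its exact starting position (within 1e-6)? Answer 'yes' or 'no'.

Executing turtle program step by step:
Start: pos=(0,0), heading=0, pen down
FD 20: (0,0) -> (20,0) [heading=0, draw]
RT 120: heading 0 -> 240
LT 60: heading 240 -> 300
RT 120: heading 300 -> 180
FD 14: (20,0) -> (6,0) [heading=180, draw]
Final: pos=(6,0), heading=180, 2 segment(s) drawn

Start position: (0, 0)
Final position: (6, 0)
Distance = 6; >= 1e-6 -> NOT closed

Answer: no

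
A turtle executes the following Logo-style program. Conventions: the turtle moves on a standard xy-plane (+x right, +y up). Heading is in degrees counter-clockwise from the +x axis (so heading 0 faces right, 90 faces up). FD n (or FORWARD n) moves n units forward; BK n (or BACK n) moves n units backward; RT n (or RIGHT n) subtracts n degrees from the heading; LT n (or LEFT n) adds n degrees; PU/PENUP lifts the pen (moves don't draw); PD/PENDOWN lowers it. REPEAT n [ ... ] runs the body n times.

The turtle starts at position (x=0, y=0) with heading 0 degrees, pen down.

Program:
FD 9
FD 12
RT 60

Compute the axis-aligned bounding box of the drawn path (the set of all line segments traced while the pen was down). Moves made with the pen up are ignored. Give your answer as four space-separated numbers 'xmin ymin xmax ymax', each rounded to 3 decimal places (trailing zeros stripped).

Executing turtle program step by step:
Start: pos=(0,0), heading=0, pen down
FD 9: (0,0) -> (9,0) [heading=0, draw]
FD 12: (9,0) -> (21,0) [heading=0, draw]
RT 60: heading 0 -> 300
Final: pos=(21,0), heading=300, 2 segment(s) drawn

Segment endpoints: x in {0, 9, 21}, y in {0}
xmin=0, ymin=0, xmax=21, ymax=0

Answer: 0 0 21 0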